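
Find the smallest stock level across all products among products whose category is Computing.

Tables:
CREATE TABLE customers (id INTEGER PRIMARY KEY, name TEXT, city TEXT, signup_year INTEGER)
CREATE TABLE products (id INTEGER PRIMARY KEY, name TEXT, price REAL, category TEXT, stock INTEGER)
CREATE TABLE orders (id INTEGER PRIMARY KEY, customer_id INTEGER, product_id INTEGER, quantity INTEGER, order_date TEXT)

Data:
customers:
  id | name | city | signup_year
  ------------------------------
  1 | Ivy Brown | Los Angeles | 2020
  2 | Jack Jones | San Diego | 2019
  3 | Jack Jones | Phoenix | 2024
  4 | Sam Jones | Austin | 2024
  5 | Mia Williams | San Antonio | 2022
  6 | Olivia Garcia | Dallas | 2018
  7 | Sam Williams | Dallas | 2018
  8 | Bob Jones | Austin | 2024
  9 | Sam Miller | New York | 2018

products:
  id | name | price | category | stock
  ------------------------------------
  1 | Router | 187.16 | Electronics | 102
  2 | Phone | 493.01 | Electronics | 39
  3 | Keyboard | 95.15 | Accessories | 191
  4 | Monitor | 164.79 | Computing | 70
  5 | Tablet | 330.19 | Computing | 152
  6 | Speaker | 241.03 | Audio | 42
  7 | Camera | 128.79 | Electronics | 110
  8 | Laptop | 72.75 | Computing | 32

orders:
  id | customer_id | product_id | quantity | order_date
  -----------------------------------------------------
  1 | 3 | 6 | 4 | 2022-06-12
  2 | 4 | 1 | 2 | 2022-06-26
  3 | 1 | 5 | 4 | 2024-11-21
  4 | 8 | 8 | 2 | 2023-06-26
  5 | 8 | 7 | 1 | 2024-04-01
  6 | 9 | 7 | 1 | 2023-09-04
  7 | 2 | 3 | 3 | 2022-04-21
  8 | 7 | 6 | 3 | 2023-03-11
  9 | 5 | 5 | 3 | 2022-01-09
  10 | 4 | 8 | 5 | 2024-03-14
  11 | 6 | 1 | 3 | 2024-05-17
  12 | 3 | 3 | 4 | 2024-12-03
SELECT MIN(stock) FROM products WHERE category = 'Computing'

Execution result:
32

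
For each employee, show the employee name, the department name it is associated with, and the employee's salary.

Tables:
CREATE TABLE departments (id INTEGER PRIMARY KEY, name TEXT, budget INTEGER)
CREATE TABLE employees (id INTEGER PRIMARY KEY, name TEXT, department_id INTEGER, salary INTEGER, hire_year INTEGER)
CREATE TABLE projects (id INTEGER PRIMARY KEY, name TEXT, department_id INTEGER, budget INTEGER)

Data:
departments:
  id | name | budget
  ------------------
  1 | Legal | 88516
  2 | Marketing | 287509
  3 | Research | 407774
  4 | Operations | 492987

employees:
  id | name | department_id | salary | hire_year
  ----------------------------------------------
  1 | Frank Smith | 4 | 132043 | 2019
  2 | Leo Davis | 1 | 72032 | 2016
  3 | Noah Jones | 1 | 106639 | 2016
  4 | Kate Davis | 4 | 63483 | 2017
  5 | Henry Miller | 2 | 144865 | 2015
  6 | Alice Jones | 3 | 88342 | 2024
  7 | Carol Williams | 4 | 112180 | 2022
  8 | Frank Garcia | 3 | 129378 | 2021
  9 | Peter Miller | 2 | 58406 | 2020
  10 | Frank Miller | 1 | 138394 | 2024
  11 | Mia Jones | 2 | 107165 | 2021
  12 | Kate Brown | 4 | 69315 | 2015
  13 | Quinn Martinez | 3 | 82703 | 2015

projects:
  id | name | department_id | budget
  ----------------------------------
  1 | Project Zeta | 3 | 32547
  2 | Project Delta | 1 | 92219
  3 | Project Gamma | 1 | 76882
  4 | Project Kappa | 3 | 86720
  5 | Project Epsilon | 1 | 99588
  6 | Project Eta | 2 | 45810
SELECT c.name, p.name AS department, c.salary FROM employees c JOIN departments p ON c.department_id = p.id

Execution result:
name | department | salary
Frank Smith | Operations | 132043
Leo Davis | Legal | 72032
Noah Jones | Legal | 106639
Kate Davis | Operations | 63483
Henry Miller | Marketing | 144865
Alice Jones | Research | 88342
Carol Williams | Operations | 112180
Frank Garcia | Research | 129378
Peter Miller | Marketing | 58406
Frank Miller | Legal | 138394
Mia Jones | Marketing | 107165
Kate Brown | Operations | 69315
Quinn Martinez | Research | 82703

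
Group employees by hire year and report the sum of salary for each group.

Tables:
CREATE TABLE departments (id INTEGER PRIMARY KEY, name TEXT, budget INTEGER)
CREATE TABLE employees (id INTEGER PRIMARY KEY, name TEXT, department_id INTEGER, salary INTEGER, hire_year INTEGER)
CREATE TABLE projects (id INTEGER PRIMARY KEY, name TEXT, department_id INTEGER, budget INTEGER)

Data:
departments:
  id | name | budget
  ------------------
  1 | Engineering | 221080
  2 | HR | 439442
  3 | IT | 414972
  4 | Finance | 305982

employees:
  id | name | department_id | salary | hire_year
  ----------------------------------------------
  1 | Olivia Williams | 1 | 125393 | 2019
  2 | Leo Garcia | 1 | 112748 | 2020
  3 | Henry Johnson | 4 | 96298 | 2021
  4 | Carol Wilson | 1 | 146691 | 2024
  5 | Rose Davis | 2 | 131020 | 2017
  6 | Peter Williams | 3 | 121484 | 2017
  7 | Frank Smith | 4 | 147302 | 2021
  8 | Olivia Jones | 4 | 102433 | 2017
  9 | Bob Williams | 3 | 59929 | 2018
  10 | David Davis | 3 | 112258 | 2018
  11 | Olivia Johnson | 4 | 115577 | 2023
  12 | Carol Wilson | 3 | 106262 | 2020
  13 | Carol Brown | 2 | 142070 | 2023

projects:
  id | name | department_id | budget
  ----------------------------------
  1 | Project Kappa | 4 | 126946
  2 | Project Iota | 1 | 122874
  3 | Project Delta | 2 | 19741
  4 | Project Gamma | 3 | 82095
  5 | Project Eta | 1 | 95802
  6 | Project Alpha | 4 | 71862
SELECT hire_year, SUM(salary) AS sum_salary FROM employees GROUP BY hire_year

Execution result:
hire_year | sum_salary
2017 | 354937
2018 | 172187
2019 | 125393
2020 | 219010
2021 | 243600
2023 | 257647
2024 | 146691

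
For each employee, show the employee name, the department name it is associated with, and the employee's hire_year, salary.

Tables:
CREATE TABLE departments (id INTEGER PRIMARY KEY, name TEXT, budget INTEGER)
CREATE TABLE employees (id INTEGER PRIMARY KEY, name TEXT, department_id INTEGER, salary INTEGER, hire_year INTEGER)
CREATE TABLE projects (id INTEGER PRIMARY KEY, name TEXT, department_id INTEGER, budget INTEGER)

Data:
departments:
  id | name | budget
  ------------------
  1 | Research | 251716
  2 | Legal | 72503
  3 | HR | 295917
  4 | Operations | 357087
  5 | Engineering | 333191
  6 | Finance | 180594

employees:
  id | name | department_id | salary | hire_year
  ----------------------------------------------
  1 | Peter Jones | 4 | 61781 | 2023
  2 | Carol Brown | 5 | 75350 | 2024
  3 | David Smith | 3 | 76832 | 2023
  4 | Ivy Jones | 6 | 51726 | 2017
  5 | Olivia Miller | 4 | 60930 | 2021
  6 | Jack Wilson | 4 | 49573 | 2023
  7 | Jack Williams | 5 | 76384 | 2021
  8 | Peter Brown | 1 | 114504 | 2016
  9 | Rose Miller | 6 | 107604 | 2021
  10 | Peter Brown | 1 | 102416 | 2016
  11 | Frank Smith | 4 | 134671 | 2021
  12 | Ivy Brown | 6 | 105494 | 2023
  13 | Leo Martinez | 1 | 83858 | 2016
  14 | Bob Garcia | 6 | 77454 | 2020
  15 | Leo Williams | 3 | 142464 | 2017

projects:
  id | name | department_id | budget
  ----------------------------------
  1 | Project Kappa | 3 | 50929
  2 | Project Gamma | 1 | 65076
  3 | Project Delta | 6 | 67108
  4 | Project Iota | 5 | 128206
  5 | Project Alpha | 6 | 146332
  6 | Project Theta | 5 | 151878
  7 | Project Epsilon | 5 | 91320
SELECT c.name, p.name AS department, c.hire_year, c.salary FROM employees c JOIN departments p ON c.department_id = p.id

Execution result:
name | department | hire_year | salary
Peter Jones | Operations | 2023 | 61781
Carol Brown | Engineering | 2024 | 75350
David Smith | HR | 2023 | 76832
Ivy Jones | Finance | 2017 | 51726
Olivia Miller | Operations | 2021 | 60930
Jack Wilson | Operations | 2023 | 49573
Jack Williams | Engineering | 2021 | 76384
Peter Brown | Research | 2016 | 114504
Rose Miller | Finance | 2021 | 107604
Peter Brown | Research | 2016 | 102416
Frank Smith | Operations | 2021 | 134671
Ivy Brown | Finance | 2023 | 105494
Leo Martinez | Research | 2016 | 83858
Bob Garcia | Finance | 2020 | 77454
Leo Williams | HR | 2017 | 142464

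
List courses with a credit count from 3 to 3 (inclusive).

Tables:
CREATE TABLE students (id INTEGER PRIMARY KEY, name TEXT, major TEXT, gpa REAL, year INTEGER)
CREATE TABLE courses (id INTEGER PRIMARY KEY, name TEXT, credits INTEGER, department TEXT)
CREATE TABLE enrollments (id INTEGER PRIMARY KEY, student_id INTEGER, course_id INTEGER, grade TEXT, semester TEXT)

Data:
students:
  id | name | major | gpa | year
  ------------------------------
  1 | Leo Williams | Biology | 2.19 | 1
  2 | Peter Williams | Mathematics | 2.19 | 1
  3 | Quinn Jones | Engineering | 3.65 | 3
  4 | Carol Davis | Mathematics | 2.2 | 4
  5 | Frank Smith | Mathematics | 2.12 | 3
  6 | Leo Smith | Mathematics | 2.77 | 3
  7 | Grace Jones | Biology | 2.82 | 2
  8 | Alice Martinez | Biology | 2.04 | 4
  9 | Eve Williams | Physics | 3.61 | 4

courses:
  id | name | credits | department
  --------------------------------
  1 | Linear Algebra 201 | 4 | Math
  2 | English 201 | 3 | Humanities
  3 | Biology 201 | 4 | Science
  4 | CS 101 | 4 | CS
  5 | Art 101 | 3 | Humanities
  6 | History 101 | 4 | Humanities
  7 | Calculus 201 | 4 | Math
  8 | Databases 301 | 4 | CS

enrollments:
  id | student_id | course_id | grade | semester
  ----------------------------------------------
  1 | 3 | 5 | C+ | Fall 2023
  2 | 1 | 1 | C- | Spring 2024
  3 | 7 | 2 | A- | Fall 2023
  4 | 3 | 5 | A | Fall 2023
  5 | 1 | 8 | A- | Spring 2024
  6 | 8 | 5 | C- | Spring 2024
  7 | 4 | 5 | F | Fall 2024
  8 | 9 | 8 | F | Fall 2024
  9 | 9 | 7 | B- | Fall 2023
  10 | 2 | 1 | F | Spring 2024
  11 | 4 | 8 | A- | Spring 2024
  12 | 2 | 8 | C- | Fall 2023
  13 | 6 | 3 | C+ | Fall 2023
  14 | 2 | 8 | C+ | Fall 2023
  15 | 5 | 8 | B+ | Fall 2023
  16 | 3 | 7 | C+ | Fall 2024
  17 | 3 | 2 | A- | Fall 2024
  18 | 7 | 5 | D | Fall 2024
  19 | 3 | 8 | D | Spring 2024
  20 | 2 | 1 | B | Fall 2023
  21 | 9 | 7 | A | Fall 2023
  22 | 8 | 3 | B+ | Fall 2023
SELECT name, credits FROM courses WHERE credits BETWEEN 3 AND 3

Execution result:
name | credits
English 201 | 3
Art 101 | 3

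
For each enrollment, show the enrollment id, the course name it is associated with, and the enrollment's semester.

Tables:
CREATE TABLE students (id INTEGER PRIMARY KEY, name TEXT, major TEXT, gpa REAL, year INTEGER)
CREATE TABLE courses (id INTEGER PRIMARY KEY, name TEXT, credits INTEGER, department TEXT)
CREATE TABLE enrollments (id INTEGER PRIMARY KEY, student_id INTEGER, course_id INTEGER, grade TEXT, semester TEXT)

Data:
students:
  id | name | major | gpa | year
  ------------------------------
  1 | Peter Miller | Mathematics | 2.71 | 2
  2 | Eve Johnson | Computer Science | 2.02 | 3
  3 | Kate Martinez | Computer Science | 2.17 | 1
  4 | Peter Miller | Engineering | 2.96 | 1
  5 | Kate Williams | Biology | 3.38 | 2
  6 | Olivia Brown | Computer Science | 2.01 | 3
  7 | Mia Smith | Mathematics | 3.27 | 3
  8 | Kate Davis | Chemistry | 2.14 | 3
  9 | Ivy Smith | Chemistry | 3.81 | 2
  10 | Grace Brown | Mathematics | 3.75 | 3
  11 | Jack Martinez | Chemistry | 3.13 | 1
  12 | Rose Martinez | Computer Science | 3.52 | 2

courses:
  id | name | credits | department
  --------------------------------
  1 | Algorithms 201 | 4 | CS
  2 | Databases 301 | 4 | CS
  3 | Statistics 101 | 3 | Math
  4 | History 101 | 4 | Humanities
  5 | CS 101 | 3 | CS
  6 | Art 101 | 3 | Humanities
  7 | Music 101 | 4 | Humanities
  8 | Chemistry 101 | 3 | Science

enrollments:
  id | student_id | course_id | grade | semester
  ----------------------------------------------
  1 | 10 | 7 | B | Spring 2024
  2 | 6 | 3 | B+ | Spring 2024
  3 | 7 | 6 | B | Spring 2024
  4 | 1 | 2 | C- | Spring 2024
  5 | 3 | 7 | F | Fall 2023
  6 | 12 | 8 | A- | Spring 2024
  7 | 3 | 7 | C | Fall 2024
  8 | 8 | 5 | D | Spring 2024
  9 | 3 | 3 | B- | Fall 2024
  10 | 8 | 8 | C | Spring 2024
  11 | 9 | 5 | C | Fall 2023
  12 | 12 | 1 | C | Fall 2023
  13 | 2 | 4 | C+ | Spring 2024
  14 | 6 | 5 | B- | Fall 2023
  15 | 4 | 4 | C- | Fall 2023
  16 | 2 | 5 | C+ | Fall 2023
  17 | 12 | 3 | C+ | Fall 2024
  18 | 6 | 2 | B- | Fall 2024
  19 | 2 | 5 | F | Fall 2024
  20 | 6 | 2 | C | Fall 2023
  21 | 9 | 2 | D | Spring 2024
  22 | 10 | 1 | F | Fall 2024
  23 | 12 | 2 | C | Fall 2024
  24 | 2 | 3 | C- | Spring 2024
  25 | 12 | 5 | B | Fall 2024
SELECT c.id, p.name AS course, c.semester FROM enrollments c JOIN courses p ON c.course_id = p.id

Execution result:
id | course | semester
1 | Music 101 | Spring 2024
2 | Statistics 101 | Spring 2024
3 | Art 101 | Spring 2024
4 | Databases 301 | Spring 2024
5 | Music 101 | Fall 2023
6 | Chemistry 101 | Spring 2024
7 | Music 101 | Fall 2024
8 | CS 101 | Spring 2024
9 | Statistics 101 | Fall 2024
10 | Chemistry 101 | Spring 2024
11 | CS 101 | Fall 2023
12 | Algorithms 201 | Fall 2023
13 | History 101 | Spring 2024
14 | CS 101 | Fall 2023
15 | History 101 | Fall 2023
16 | CS 101 | Fall 2023
17 | Statistics 101 | Fall 2024
18 | Databases 301 | Fall 2024
19 | CS 101 | Fall 2024
20 | Databases 301 | Fall 2023
21 | Databases 301 | Spring 2024
22 | Algorithms 201 | Fall 2024
23 | Databases 301 | Fall 2024
24 | Statistics 101 | Spring 2024
25 | CS 101 | Fall 2024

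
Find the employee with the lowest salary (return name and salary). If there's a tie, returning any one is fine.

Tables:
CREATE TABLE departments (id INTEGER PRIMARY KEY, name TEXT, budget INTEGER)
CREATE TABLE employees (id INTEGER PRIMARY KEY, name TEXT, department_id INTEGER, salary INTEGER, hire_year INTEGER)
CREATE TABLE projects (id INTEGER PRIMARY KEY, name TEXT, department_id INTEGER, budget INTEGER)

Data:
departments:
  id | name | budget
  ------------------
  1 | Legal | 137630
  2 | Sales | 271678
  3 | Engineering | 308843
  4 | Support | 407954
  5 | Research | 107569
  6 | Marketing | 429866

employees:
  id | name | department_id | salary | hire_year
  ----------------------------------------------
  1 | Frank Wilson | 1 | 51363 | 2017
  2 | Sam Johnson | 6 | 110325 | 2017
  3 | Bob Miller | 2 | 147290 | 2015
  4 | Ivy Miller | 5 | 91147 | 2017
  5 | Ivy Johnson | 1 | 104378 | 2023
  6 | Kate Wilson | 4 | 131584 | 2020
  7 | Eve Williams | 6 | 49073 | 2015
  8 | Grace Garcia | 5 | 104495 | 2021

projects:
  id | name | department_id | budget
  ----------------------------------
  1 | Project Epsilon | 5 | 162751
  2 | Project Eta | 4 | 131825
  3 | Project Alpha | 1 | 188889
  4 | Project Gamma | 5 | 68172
SELECT name, salary FROM employees ORDER BY salary ASC LIMIT 1

Execution result:
name | salary
Eve Williams | 49073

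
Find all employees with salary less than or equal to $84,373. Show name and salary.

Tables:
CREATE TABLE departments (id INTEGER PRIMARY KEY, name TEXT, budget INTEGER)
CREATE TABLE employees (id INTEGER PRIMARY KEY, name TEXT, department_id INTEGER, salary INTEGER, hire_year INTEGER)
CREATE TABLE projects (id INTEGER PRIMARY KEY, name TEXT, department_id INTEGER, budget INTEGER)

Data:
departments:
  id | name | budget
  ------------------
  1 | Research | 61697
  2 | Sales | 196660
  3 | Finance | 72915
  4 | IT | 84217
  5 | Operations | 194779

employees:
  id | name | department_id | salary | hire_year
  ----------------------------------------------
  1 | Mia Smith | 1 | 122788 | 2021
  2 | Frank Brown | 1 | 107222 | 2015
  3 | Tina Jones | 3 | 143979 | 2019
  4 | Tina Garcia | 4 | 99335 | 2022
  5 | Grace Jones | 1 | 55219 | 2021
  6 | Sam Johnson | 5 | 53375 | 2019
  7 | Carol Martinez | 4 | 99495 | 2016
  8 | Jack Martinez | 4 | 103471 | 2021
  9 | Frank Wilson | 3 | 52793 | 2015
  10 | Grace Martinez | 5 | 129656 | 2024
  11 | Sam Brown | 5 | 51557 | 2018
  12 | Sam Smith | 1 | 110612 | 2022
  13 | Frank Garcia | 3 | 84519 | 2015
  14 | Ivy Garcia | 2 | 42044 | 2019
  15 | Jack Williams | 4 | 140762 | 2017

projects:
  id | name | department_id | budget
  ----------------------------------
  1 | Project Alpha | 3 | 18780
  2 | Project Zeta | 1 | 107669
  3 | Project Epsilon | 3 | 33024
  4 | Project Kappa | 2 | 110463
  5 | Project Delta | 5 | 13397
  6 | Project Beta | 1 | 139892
SELECT name, salary FROM employees WHERE salary <= 84373

Execution result:
name | salary
Grace Jones | 55219
Sam Johnson | 53375
Frank Wilson | 52793
Sam Brown | 51557
Ivy Garcia | 42044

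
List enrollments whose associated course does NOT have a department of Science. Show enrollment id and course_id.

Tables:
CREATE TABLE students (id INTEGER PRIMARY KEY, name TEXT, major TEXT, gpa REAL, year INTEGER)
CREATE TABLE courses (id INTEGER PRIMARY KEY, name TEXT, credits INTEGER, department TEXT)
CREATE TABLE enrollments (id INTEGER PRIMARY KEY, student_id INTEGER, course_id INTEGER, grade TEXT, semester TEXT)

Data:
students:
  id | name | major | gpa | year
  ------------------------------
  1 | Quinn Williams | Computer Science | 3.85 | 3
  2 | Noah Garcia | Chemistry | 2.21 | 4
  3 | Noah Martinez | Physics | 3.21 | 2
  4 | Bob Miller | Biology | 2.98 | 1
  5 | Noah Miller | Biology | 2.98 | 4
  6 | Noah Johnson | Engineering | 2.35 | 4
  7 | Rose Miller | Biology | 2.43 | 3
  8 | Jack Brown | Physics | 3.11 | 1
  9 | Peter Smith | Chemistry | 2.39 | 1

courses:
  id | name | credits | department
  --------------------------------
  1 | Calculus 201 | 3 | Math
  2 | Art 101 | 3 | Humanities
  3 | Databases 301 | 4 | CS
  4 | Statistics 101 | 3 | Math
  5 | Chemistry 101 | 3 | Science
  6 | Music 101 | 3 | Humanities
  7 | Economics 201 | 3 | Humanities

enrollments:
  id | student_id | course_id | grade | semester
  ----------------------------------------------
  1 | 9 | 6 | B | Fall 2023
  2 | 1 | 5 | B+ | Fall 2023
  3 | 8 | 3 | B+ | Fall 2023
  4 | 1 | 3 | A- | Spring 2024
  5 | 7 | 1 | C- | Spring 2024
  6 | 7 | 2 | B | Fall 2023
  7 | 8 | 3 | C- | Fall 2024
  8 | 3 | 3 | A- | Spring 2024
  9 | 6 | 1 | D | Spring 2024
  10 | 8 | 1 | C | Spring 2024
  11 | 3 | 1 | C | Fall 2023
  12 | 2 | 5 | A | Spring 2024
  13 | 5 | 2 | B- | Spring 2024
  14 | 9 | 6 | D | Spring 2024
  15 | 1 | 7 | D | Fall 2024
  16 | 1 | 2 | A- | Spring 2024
SELECT id, course_id FROM enrollments WHERE course_id NOT IN (SELECT id FROM courses WHERE department = 'Science')

Execution result:
id | course_id
1 | 6
3 | 3
4 | 3
5 | 1
6 | 2
7 | 3
8 | 3
9 | 1
10 | 1
11 | 1
13 | 2
14 | 6
15 | 7
16 | 2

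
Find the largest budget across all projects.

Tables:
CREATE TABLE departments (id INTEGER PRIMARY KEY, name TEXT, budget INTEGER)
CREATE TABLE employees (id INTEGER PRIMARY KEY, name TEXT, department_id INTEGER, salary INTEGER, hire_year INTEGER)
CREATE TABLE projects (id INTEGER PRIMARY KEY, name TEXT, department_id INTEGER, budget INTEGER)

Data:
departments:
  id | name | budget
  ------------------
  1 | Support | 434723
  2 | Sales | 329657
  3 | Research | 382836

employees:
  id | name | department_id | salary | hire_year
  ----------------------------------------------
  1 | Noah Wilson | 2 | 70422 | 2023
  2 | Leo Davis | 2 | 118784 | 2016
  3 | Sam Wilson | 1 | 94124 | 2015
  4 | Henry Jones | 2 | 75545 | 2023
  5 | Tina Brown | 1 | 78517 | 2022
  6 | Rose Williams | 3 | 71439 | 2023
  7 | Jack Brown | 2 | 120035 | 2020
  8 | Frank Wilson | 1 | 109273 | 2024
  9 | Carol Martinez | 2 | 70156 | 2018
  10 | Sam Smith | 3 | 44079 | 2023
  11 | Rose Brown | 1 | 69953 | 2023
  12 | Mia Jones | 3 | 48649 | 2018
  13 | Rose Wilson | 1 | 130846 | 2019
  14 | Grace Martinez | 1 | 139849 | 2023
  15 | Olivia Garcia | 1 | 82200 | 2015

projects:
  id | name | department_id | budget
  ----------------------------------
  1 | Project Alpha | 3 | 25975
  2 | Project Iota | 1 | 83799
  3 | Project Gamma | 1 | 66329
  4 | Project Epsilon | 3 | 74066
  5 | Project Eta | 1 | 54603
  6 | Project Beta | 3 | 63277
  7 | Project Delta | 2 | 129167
SELECT MAX(budget) FROM projects

Execution result:
129167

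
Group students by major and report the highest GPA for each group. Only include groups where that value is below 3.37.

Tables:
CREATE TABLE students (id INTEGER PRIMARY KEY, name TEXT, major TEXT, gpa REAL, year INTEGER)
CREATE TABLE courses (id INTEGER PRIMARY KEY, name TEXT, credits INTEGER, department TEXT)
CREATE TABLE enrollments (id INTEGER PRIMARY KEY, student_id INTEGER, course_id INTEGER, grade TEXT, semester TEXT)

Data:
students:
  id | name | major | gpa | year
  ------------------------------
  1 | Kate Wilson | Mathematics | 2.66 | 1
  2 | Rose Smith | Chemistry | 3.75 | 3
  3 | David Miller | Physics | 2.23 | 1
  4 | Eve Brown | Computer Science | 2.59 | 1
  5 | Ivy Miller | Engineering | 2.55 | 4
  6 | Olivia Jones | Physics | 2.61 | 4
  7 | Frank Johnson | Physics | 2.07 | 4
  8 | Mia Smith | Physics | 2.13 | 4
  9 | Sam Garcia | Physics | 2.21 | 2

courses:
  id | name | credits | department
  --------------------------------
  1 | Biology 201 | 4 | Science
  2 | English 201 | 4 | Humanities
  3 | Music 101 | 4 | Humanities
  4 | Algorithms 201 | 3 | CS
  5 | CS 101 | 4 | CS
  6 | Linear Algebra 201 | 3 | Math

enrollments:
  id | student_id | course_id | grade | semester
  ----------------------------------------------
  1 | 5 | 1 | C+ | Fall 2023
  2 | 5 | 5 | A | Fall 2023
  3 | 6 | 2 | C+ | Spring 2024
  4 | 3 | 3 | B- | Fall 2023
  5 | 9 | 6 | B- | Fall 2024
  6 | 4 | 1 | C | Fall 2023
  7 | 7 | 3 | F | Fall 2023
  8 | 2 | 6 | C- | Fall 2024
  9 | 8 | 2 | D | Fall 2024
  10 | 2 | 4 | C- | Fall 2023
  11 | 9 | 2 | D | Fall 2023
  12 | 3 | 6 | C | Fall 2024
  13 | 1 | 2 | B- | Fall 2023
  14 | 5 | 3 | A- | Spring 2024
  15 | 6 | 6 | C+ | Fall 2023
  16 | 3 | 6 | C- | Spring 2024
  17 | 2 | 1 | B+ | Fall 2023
SELECT major, MAX(gpa) AS max_gpa FROM students GROUP BY major HAVING MAX(gpa) < 3.37

Execution result:
major | max_gpa
Computer Science | 2.59
Engineering | 2.55
Mathematics | 2.66
Physics | 2.61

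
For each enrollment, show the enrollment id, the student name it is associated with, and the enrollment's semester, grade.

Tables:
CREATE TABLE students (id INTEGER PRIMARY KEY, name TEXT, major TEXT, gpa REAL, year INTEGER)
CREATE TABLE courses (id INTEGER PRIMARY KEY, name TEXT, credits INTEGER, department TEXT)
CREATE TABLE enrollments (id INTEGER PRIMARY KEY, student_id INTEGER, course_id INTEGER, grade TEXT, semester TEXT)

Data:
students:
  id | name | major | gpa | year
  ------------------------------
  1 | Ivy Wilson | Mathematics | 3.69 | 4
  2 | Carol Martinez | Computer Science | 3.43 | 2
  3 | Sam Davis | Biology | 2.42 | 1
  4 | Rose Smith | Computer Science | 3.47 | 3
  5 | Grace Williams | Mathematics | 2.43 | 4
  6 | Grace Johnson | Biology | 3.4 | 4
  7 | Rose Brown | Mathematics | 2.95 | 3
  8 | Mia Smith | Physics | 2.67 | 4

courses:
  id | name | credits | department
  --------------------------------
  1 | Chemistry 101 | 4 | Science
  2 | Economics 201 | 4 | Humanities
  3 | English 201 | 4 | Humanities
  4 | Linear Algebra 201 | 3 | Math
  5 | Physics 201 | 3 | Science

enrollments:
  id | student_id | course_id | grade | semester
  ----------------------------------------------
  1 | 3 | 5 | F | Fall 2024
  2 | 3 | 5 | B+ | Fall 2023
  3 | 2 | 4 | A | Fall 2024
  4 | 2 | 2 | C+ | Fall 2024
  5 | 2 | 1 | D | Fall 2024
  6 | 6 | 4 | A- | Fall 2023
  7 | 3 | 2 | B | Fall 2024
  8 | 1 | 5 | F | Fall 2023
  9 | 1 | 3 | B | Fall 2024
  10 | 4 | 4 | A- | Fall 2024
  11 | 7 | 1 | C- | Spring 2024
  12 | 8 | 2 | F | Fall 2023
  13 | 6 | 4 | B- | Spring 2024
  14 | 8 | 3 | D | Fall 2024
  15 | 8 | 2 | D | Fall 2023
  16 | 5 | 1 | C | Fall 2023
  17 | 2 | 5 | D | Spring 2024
SELECT c.id, p.name AS student, c.semester, c.grade FROM enrollments c JOIN students p ON c.student_id = p.id

Execution result:
id | student | semester | grade
1 | Sam Davis | Fall 2024 | F
2 | Sam Davis | Fall 2023 | B+
3 | Carol Martinez | Fall 2024 | A
4 | Carol Martinez | Fall 2024 | C+
5 | Carol Martinez | Fall 2024 | D
6 | Grace Johnson | Fall 2023 | A-
7 | Sam Davis | Fall 2024 | B
8 | Ivy Wilson | Fall 2023 | F
9 | Ivy Wilson | Fall 2024 | B
10 | Rose Smith | Fall 2024 | A-
11 | Rose Brown | Spring 2024 | C-
12 | Mia Smith | Fall 2023 | F
13 | Grace Johnson | Spring 2024 | B-
14 | Mia Smith | Fall 2024 | D
15 | Mia Smith | Fall 2023 | D
16 | Grace Williams | Fall 2023 | C
17 | Carol Martinez | Spring 2024 | D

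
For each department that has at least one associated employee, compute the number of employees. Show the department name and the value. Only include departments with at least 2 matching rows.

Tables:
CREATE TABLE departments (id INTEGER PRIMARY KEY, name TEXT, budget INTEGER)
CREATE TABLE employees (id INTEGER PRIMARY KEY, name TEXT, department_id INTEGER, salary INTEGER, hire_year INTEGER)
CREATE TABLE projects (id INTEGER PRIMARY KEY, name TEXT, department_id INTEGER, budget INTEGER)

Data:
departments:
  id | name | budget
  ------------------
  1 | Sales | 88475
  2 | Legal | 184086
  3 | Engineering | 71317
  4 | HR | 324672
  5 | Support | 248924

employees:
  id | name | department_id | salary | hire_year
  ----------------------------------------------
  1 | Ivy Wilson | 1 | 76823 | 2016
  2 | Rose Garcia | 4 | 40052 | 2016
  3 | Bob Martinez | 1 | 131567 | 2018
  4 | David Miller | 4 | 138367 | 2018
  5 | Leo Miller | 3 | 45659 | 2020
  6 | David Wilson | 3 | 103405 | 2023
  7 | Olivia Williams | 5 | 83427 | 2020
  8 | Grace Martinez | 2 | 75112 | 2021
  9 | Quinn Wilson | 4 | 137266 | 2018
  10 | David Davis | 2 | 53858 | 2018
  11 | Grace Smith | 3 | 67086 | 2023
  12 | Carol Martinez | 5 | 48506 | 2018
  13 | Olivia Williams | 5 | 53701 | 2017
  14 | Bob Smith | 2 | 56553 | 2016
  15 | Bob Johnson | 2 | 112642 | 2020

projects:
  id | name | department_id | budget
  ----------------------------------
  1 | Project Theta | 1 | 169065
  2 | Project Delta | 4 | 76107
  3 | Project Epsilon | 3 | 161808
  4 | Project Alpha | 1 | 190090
SELECT p.name, COUNT(*) AS n FROM employees c JOIN departments p ON c.department_id = p.id GROUP BY p.id, p.name HAVING COUNT(*) >= 2

Execution result:
name | n
Sales | 2
Legal | 4
Engineering | 3
HR | 3
Support | 3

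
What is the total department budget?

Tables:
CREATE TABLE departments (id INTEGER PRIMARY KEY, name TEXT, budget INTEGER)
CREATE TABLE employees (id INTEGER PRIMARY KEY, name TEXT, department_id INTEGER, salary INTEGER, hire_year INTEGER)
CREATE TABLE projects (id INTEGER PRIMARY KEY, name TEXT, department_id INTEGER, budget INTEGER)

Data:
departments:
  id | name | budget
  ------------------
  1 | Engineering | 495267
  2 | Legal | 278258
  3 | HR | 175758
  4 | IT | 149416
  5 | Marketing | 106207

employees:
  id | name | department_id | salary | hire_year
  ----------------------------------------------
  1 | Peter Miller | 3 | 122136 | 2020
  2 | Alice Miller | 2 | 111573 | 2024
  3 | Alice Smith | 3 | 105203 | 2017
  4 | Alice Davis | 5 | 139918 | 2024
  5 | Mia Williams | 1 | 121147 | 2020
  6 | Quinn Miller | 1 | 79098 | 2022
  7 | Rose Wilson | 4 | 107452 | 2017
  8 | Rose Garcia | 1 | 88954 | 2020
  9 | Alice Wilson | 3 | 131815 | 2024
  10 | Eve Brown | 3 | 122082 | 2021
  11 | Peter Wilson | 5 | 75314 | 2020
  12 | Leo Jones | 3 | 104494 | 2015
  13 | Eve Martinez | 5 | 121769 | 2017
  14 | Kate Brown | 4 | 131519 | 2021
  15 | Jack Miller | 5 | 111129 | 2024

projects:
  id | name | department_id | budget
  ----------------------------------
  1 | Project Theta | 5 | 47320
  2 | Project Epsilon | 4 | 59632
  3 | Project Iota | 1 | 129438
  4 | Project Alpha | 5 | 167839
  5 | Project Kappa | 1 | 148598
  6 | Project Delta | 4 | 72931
SELECT SUM(budget) FROM departments

Execution result:
1204906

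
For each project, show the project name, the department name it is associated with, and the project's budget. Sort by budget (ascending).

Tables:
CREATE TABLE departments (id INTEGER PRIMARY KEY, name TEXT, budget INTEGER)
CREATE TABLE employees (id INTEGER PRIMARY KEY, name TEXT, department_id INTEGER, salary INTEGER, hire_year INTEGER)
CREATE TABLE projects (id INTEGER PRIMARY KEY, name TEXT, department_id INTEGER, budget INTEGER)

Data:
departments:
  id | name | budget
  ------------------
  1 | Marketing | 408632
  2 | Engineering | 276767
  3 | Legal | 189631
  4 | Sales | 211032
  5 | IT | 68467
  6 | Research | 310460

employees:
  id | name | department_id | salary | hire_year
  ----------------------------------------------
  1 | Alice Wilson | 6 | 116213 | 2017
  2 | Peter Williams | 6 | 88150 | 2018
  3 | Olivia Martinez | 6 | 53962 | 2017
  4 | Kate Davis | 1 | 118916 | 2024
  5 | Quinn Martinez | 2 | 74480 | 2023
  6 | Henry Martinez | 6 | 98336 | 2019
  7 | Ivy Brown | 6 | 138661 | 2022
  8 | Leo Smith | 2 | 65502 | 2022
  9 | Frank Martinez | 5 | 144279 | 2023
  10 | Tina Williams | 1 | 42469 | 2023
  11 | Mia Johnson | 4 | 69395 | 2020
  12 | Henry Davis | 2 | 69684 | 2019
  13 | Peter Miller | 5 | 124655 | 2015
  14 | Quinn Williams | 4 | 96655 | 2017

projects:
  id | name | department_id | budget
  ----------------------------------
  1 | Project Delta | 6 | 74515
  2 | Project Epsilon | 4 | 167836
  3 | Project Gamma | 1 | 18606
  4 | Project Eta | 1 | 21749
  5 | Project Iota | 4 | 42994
SELECT c.name, p.name AS department, c.budget FROM projects c JOIN departments p ON c.department_id = p.id ORDER BY c.budget ASC

Execution result:
name | department | budget
Project Gamma | Marketing | 18606
Project Eta | Marketing | 21749
Project Iota | Sales | 42994
Project Delta | Research | 74515
Project Epsilon | Sales | 167836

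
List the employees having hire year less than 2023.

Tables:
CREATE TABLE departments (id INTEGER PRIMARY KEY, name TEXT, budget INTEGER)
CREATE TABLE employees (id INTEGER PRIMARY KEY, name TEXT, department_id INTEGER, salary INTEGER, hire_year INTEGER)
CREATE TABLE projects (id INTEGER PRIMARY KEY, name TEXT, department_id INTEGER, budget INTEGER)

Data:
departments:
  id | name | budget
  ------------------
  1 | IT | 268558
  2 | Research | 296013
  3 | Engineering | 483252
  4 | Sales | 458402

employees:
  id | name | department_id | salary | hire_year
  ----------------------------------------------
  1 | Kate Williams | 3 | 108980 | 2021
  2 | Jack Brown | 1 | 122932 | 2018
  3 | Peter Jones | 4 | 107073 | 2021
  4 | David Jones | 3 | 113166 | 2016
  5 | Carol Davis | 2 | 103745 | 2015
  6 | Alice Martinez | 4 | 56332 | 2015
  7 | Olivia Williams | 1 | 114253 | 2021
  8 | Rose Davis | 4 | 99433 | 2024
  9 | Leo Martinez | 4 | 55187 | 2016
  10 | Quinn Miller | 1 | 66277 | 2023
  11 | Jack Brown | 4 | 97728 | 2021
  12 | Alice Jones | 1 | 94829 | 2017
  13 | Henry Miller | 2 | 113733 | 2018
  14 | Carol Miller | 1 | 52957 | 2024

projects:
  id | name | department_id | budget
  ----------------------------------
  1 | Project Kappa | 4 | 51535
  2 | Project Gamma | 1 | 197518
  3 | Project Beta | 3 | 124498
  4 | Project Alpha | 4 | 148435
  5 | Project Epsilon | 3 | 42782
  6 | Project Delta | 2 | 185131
SELECT name, hire_year FROM employees WHERE hire_year < 2023

Execution result:
name | hire_year
Kate Williams | 2021
Jack Brown | 2018
Peter Jones | 2021
David Jones | 2016
Carol Davis | 2015
Alice Martinez | 2015
Olivia Williams | 2021
Leo Martinez | 2016
Jack Brown | 2021
Alice Jones | 2017
Henry Miller | 2018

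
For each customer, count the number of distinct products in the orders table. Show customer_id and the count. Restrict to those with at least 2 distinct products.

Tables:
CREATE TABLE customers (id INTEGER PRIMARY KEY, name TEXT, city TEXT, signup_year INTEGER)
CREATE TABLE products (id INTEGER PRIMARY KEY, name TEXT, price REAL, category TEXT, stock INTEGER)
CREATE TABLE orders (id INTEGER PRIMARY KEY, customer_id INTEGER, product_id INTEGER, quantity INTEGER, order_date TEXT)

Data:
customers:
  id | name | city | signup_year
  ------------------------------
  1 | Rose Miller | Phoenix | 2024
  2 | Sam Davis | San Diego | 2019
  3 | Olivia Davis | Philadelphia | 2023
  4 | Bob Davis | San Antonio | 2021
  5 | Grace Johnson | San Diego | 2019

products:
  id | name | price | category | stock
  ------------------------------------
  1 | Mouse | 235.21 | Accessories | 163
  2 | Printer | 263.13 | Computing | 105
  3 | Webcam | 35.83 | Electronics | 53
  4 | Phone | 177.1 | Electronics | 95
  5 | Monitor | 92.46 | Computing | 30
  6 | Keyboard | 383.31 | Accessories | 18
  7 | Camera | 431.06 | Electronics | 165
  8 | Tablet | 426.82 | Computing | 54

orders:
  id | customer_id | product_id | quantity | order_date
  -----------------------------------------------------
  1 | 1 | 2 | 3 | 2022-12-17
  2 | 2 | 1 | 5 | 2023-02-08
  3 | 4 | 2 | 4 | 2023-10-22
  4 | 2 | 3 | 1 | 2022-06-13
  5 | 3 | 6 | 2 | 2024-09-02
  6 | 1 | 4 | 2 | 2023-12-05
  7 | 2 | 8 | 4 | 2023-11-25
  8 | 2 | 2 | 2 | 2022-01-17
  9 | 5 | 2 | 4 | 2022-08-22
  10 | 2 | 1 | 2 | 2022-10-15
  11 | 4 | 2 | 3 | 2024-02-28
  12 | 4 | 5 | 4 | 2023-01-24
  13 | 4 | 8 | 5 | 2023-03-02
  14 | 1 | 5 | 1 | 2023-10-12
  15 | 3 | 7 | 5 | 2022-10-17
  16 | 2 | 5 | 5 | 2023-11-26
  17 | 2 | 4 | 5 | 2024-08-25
SELECT customer_id, COUNT(DISTINCT product_id) AS distinct_product_count FROM orders GROUP BY customer_id HAVING COUNT(DISTINCT product_id) >= 2

Execution result:
customer_id | distinct_product_count
1 | 3
2 | 6
3 | 2
4 | 3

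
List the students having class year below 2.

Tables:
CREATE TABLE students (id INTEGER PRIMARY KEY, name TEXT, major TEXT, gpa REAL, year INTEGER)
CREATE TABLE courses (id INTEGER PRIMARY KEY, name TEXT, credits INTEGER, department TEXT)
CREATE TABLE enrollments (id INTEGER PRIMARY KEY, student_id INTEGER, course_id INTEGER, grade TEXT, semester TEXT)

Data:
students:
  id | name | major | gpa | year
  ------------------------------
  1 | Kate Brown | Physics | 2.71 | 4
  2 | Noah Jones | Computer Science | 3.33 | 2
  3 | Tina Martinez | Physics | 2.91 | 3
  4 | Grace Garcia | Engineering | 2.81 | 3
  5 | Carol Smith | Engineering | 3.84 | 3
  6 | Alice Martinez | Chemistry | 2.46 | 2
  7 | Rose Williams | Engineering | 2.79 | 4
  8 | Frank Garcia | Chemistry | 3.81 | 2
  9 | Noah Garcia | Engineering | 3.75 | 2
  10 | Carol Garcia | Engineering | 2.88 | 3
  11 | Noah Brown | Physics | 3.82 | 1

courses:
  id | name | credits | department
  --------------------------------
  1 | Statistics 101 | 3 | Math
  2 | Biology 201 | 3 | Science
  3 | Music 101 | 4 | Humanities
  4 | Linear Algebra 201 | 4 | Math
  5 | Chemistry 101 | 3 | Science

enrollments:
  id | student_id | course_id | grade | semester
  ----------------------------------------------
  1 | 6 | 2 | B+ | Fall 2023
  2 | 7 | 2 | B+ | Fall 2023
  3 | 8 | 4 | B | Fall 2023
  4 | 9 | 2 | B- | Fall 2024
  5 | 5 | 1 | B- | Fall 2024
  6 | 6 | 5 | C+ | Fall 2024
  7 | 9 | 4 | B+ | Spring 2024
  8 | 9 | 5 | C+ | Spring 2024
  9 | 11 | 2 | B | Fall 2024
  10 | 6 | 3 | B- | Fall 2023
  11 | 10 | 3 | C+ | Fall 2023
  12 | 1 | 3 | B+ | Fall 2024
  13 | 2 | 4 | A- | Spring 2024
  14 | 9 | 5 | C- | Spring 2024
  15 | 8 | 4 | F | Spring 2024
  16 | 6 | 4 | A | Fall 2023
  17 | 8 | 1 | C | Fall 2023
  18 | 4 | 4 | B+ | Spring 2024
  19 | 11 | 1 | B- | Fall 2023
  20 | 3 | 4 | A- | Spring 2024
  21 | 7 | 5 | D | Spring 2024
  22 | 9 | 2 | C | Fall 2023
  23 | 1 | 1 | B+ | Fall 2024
SELECT name, year FROM students WHERE year < 2

Execution result:
name | year
Noah Brown | 1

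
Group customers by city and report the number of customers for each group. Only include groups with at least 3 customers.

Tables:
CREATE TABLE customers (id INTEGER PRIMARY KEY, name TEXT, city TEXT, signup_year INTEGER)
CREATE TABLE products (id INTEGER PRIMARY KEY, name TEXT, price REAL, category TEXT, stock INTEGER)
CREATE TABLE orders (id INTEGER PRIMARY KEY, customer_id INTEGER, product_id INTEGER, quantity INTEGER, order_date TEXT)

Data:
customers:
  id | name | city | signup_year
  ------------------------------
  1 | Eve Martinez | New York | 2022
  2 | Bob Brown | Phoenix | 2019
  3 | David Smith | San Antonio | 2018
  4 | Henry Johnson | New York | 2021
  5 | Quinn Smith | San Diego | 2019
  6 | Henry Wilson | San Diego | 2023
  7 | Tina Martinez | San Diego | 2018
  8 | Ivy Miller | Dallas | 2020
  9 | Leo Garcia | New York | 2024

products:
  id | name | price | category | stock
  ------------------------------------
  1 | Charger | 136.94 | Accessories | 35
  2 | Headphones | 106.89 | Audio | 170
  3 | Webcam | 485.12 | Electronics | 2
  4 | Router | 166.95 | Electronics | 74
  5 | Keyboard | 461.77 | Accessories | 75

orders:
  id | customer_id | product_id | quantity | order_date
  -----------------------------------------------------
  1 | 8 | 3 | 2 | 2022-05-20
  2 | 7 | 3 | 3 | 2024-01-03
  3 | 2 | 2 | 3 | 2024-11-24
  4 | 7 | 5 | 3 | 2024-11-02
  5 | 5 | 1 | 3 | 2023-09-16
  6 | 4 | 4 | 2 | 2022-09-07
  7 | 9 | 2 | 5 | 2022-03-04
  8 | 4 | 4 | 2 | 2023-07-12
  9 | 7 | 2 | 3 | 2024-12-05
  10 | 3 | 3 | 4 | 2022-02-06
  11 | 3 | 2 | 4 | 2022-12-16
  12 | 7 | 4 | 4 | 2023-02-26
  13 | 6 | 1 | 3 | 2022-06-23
SELECT city, COUNT(*) AS n FROM customers GROUP BY city HAVING COUNT(*) >= 3

Execution result:
city | n
New York | 3
San Diego | 3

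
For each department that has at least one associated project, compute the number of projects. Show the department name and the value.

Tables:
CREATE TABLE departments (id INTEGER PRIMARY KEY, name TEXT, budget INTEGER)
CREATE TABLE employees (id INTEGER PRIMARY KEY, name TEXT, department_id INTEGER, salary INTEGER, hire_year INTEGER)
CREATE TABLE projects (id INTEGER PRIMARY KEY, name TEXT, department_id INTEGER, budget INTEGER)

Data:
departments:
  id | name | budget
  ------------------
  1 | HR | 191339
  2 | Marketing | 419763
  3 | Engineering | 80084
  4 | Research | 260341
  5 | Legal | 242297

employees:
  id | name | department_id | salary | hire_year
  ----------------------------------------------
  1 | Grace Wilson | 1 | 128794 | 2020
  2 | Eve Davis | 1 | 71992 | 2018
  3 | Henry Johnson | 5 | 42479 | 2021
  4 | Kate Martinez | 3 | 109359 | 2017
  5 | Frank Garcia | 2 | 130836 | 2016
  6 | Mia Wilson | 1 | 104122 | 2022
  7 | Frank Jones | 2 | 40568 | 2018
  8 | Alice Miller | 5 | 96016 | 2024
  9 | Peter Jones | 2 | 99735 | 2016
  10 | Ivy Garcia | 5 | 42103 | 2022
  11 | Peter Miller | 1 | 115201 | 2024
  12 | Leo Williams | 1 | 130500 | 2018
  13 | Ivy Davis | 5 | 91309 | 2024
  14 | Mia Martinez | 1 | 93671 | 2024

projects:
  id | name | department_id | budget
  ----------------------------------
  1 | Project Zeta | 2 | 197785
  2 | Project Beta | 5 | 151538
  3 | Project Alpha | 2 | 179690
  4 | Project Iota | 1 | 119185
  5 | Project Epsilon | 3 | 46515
SELECT p.name, COUNT(*) AS n FROM projects c JOIN departments p ON c.department_id = p.id GROUP BY p.id, p.name

Execution result:
name | n
HR | 1
Marketing | 2
Engineering | 1
Legal | 1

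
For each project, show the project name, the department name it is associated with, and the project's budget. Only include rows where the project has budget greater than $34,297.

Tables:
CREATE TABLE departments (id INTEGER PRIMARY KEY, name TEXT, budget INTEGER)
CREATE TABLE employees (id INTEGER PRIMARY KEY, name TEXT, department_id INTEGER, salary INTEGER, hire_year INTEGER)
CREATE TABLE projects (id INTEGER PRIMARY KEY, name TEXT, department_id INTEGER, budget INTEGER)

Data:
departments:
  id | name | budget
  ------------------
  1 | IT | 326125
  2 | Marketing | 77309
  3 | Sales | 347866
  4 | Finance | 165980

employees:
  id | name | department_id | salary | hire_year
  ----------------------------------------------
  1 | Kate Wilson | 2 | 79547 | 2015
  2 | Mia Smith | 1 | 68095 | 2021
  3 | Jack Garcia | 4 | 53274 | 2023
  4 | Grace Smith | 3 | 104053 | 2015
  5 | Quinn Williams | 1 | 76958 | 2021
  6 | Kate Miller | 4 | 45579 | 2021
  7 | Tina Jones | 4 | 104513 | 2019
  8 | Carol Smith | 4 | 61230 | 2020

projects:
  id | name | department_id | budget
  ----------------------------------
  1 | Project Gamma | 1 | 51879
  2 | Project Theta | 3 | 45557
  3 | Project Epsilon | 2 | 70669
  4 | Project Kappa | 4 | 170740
SELECT c.name, p.name AS department, c.budget FROM projects c JOIN departments p ON c.department_id = p.id WHERE c.budget > 34297

Execution result:
name | department | budget
Project Gamma | IT | 51879
Project Theta | Sales | 45557
Project Epsilon | Marketing | 70669
Project Kappa | Finance | 170740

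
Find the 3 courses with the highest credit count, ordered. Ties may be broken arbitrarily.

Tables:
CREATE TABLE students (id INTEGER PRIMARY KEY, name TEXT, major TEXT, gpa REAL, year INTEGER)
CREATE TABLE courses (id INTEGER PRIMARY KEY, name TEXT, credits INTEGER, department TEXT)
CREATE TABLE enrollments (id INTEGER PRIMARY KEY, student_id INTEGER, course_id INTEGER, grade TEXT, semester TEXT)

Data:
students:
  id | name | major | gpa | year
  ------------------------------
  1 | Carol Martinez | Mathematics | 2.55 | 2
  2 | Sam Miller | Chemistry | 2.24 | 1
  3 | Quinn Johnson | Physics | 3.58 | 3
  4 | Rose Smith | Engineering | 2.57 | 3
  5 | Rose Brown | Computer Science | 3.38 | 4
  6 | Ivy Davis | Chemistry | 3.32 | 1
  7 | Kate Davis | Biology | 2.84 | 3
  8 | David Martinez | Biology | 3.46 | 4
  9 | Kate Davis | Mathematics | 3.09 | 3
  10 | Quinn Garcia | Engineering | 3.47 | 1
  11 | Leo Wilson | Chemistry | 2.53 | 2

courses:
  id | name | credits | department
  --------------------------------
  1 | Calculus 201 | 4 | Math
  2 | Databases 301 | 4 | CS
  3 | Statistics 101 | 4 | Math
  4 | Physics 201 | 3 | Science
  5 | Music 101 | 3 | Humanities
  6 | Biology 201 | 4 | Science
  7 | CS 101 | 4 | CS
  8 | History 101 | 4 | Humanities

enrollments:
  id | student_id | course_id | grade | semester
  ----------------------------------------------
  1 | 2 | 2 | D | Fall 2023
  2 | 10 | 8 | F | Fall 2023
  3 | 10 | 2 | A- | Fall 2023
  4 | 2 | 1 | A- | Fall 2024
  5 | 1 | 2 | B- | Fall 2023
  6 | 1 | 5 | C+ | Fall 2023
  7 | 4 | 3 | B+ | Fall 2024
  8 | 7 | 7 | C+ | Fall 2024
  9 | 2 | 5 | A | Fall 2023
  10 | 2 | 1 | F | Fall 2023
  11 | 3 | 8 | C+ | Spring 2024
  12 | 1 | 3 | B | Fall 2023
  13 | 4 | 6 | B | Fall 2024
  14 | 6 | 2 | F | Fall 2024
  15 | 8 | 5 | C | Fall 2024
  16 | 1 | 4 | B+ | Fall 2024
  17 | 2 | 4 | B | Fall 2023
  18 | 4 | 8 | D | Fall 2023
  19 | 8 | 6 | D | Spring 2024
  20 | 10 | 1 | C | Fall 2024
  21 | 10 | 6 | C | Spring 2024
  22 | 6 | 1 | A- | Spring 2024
SELECT name, credits FROM courses ORDER BY credits DESC LIMIT 3

Execution result:
name | credits
Calculus 201 | 4
Databases 301 | 4
Statistics 101 | 4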